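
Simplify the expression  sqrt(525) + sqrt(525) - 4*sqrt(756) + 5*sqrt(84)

sqrt(525) = 5*sqrt(21); sqrt(525) = 5*sqrt(21); 4*sqrt(756) = 24*sqrt(21); 5*sqrt(84) = 10*sqrt(21)
Combine: (5 + 5 - 24 + 10)·sqrt(21) = -4*sqrt(21)

-4*sqrt(21)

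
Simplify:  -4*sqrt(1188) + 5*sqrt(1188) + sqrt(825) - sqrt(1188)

4*sqrt(1188) = 24*sqrt(33); 5*sqrt(1188) = 30*sqrt(33); sqrt(825) = 5*sqrt(33); sqrt(1188) = 6*sqrt(33)
Combine: (-24 + 30 + 5 - 6)·sqrt(33) = 5*sqrt(33)

5*sqrt(33)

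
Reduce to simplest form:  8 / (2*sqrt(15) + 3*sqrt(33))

(-16*sqrt(15) + 24*sqrt(33))/237

Multiply numerator and denominator by -3*sqrt(33) + 2*sqrt(15).
Denominator becomes -237; numerator becomes -24*sqrt(33) + 16*sqrt(15).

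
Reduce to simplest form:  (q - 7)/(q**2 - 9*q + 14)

Factor: q**2 - 9*q + 14 = (q - 2)*(q - 7)
Cancel the common factor (q - 7).

1/(q - 2)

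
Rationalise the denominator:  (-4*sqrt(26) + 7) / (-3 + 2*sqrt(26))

Multiply numerator and denominator by -2*sqrt(26) - 3.
Denominator becomes -95; numerator becomes -2*sqrt(26) + 187.

(-187 + 2*sqrt(26))/95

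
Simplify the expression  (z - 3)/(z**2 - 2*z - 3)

1/(z + 1)

Factor: z**2 - 2*z - 3 = (z + 1)*(z - 3)
Cancel the common factor (z - 3).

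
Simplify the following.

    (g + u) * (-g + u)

-g^2 + u^2

(u+g)(u-g) = -g^2 + u^2.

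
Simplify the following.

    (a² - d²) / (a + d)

Factor a^2 - d^2 and cancel (a + d).

a - d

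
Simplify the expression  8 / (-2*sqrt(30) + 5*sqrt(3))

Multiply numerator and denominator by 5*sqrt(3) + 2*sqrt(30).
Denominator becomes -45; numerator becomes 40*sqrt(3) + 16*sqrt(30).

(-16*sqrt(30) - 40*sqrt(3))/45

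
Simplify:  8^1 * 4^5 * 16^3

2^25

8^1 = 2^3; 4^5 = 2^10; 16^3 = 2^12
Combine exponents: 2^25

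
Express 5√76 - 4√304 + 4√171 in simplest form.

6*√19

5√76 = 10*√19; 4√304 = 16*√19; 4√171 = 12*√19
Combine: (10 - 16 + 12)·√19 = 6*√19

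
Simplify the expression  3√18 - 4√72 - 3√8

3√18 = 9*√2; 4√72 = 24*√2; 3√8 = 6*√2
Combine: (9 - 24 - 6)·√2 = -21*√2

-21*√2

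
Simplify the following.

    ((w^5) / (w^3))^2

Inside the bracket: w^2
Raise to the power 2: w^4

w^4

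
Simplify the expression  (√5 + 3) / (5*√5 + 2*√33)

(-15*√5 - 25 + 2*√165 + 6*√33)/7

Multiply numerator and denominator by -2*√33 + 5*√5.
Denominator becomes -7; numerator becomes -6*√33 - 2*√165 + 25 + 15*√5.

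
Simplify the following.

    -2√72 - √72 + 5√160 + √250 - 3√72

-36*√2 + 25*√10

2√72 = 12*√2; √72 = 6*√2; 5√160 = 20*√10; √250 = 5*√10; 3√72 = 18*√2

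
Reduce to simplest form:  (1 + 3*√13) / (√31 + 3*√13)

(-3*√403 - √31 + 3*√13 + 117)/86

Multiply numerator and denominator by -√31 + 3*√13.
Denominator becomes 86; numerator becomes -3*√403 - √31 + 3*√13 + 117.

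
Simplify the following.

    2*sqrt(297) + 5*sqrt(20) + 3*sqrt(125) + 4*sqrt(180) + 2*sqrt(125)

2*sqrt(297) = 6*sqrt(33); 5*sqrt(20) = 10*sqrt(5); 3*sqrt(125) = 15*sqrt(5); 4*sqrt(180) = 24*sqrt(5); 2*sqrt(125) = 10*sqrt(5)

6*sqrt(33) + 59*sqrt(5)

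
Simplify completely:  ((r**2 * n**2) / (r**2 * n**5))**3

Inside the bracket: (n**-3)
Raise to the power 3: (n**-9)

n**(-9)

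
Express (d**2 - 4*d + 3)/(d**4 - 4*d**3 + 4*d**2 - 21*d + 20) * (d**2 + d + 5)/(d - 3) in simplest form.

Factor: d**2 - 4*d + 3 = (d - 1)*(d - 3);  d**4 - 4*d**3 + 4*d**2 - 21*d + 20 = (d - 4)*(d**2 + d + 5)*(d - 1)
Cancel the common factors (d**2 + d + 5), (d - 1), (d - 3).

1/(d - 4)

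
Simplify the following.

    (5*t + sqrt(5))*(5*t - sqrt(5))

25*t^2 - 5

Product of conjugates: (P+Q)(P-Q) = P^2 - Q^2.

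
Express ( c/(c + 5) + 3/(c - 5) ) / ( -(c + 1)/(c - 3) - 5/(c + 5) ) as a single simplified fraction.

Numerator: c/(c + 5) + 3/(c - 5) = (c² - 2*c + 15)/(c² - 25)
Denominator: -(c + 1)/(c - 3) - 5/(c + 5) = (-c² - 11*c + 10)/(c² + 2*c - 15)
Divide: ((c² - 2*c + 15)/(c² - 25)) · ((c² + 2*c - 15)/(-c² - 11*c + 10)) = (-c³ + 5*c² - 21*c + 45)/(c³ + 6*c² - 65*c + 50)

(-c³ + 5*c² - 21*c + 45)/(c³ + 6*c² - 65*c + 50)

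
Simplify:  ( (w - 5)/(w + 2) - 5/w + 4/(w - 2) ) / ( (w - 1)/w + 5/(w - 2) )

Numerator: (w - 5)/(w + 2) - 5/w + 4/(w - 2) = (w^3 - 8*w^2 + 18*w + 20)/(w^3 - 4*w)
Denominator: (w - 1)/w + 5/(w - 2) = (w^2 + 2*w + 2)/(w^2 - 2*w)
Divide: ((w^3 - 8*w^2 + 18*w + 20)/(w^3 - 4*w)) · ((w^2 - 2*w)/(w^2 + 2*w + 2)) = (w^3 - 8*w^2 + 18*w + 20)/(w^3 + 4*w^2 + 6*w + 4)

(w^3 - 8*w^2 + 18*w + 20)/(w^3 + 4*w^2 + 6*w + 4)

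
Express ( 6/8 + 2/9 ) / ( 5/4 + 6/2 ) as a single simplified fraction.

35/153

Numerator: 6/8 + 2/9 = 35/36
Denominator: 5/4 + 6/2 = 17/4
Divide: (35/36) · (4/17) = 35/153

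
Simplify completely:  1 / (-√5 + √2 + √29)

Group as (√2 + √29) - √5; multiply by (√2 + √29) + √5, then rationalise the remaining surd.

(-16*√2 - √290 + 13*√5 + 11*√29)/222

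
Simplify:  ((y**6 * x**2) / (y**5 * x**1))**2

Inside the bracket: y**1 * x**1
Raise to the power 2: y**2 * x**2

x**2*y**2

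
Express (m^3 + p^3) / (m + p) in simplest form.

m^2 - m*p + p^2

m^3 + p^3 = (m + p)(m^2 - m*p + p^2).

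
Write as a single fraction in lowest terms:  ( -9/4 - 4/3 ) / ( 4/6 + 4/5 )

Numerator: -9/4 - 4/3 = -43/12
Denominator: 4/6 + 4/5 = 22/15
Divide: (-43/12) · (15/22) = -215/88

-215/88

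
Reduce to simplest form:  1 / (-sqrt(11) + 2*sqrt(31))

(sqrt(11) + 2*sqrt(31))/113

Multiply numerator and denominator by sqrt(11) + 2*sqrt(31).
Denominator becomes 113; numerator becomes sqrt(11) + 2*sqrt(31).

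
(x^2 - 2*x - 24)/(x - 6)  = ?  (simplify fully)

x + 4

Factor: x^2 - 2*x - 24 = (x - 6)*(x + 4)
Cancel the common factor (x - 6).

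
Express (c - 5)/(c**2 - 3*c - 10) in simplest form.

1/(c + 2)

Factor: c**2 - 3*c - 10 = (c - 5)*(c + 2)
Cancel the common factor (c - 5).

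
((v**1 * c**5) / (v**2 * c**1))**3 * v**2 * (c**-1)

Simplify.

c**11/v

Inside the bracket: (v**-1) * c**4
Raise to the power 3: (v**-3) * c**12
Multiply by v**2 * (c**-1): add exponents.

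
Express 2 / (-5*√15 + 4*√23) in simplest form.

(-10*√15 - 8*√23)/7

Multiply numerator and denominator by 4*√23 + 5*√15.
Denominator becomes -7; numerator becomes 8*√23 + 10*√15.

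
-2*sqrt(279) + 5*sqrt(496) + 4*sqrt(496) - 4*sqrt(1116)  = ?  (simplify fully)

6*sqrt(31)

2*sqrt(279) = 6*sqrt(31); 5*sqrt(496) = 20*sqrt(31); 4*sqrt(496) = 16*sqrt(31); 4*sqrt(1116) = 24*sqrt(31)
Combine: (-6 + 20 + 16 - 24)·sqrt(31) = 6*sqrt(31)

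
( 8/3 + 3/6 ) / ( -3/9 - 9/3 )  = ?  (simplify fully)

Numerator: 8/3 + 3/6 = 19/6
Denominator: -3/9 - 9/3 = -10/3
Divide: (19/6) · (-3/10) = -19/20

-19/20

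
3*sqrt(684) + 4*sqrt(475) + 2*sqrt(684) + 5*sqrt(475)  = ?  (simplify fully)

75*sqrt(19)

3*sqrt(684) = 18*sqrt(19); 4*sqrt(475) = 20*sqrt(19); 2*sqrt(684) = 12*sqrt(19); 5*sqrt(475) = 25*sqrt(19)
Combine: (18 + 20 + 12 + 25)·sqrt(19) = 75*sqrt(19)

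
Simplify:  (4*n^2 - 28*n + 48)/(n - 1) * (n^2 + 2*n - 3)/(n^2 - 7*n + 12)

4*n + 12

Factor: 4*n^2 - 28*n + 48 = 4*(n - 3)*(n - 4);  n^2 + 2*n - 3 = (n + 3)*(n - 1);  n^2 - 7*n + 12 = (n - 4)*(n - 3)
Cancel the common factors (n - 3), (n - 4), (n - 1).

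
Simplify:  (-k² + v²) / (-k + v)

k + v

-k² + v² factors as (-k + v)*(k + v).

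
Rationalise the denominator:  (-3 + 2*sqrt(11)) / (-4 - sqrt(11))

Multiply numerator and denominator by -4 + sqrt(11).
Denominator becomes 5; numerator becomes -11*sqrt(11) + 34.

(-11*sqrt(11) + 34)/5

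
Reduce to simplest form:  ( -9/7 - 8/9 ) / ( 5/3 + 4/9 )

-137/133

Numerator: -9/7 - 8/9 = -137/63
Denominator: 5/3 + 4/9 = 19/9
Divide: (-137/63) · (9/19) = -137/133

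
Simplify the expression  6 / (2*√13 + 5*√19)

Multiply numerator and denominator by -5*√19 + 2*√13.
Denominator becomes -423; numerator becomes -30*√19 + 12*√13.

(-4*√13 + 10*√19)/141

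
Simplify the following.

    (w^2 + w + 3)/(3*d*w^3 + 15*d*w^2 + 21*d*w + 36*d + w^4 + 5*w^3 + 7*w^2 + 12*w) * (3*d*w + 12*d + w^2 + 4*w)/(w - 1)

Factor: 3*d*w^3 + 15*d*w^2 + 21*d*w + 36*d + w^4 + 5*w^3 + 7*w^2 + 12*w = (3*d + w)*(w + 4)*(w^2 + w + 3);  3*d*w + 12*d + w^2 + 4*w = (w + 4)*(3*d + w)
Cancel the common factors (w^2 + w + 3), (3*d + w), (w + 4).

1/(w - 1)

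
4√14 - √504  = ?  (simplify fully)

4√14 = 4*√14; √504 = 6*√14
Combine: (4 - 6)·√14 = -2*√14

-2*√14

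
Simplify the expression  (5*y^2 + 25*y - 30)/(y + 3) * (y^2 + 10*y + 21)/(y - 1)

Factor: 5*y^2 + 25*y - 30 = 5*(y - 1)*(y + 6);  y^2 + 10*y + 21 = (y + 3)*(y + 7)
Cancel the common factors (y - 1), (y + 3).

5*y^2 + 65*y + 210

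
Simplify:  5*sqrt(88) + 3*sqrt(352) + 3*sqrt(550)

5*sqrt(88) = 10*sqrt(22); 3*sqrt(352) = 12*sqrt(22); 3*sqrt(550) = 15*sqrt(22)
Combine: (10 + 12 + 15)·sqrt(22) = 37*sqrt(22)

37*sqrt(22)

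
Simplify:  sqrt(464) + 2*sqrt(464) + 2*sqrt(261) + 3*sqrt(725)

33*sqrt(29)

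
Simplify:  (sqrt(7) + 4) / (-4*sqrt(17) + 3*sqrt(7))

Multiply numerator and denominator by 3*sqrt(7) + 4*sqrt(17).
Denominator becomes -209; numerator becomes 21 + 12*sqrt(7) + 4*sqrt(119) + 16*sqrt(17).

(-16*sqrt(17) - 4*sqrt(119) - 12*sqrt(7) - 21)/209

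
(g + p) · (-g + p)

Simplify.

-g² + p²

Pair the conjugate factors: (p+g)(p-g) = -g² + p².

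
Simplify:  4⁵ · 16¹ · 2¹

4⁵ = 2^10; 16¹ = 2^4; 2¹ = 2^1
Combine exponents: 2^15

2^15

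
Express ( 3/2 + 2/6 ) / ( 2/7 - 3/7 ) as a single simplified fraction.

Numerator: 3/2 + 2/6 = 11/6
Denominator: 2/7 - 3/7 = -1/7
Divide: (11/6) · (-7) = -77/6

-77/6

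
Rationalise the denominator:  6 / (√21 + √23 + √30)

Group as (√23 + √30) + √21; multiply by (√23 + √30) - √21, then rationalise the remaining surd.

(-9*√1610 + 21*√30 + 42*√23 + 48*√21)/434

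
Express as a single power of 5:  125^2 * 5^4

5^10

125^2 = 5^6; 5^4 = 5^4
Combine exponents: 5^10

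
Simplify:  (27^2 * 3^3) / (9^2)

3^5

27^2 = 3^6; 3^3 = 3^3; 9^2 = 3^4
Combine exponents: 3^5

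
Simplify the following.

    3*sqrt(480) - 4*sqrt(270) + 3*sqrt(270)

3*sqrt(480) = 12*sqrt(30); 4*sqrt(270) = 12*sqrt(30); 3*sqrt(270) = 9*sqrt(30)
Combine: (12 - 12 + 9)·sqrt(30) = 9*sqrt(30)

9*sqrt(30)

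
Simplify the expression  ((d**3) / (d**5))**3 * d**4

d**(-2)

Inside the bracket: (d**-2)
Raise to the power 3: (d**-6)
Multiply by d**4: add exponents.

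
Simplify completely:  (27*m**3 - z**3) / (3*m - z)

(3*m)**3 - z**3 = (3*m - z)(9*m**2 + 3*m*z + z**2).

9*m**2 + 3*m*z + z**2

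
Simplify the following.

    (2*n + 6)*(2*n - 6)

4*n^2 - 36

Product of conjugates: (P+Q)(P-Q) = P^2 - Q^2.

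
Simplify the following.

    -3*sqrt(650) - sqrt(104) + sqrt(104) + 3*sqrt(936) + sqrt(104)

5*sqrt(26)

3*sqrt(650) = 15*sqrt(26); sqrt(104) = 2*sqrt(26); sqrt(104) = 2*sqrt(26); 3*sqrt(936) = 18*sqrt(26); sqrt(104) = 2*sqrt(26)
Combine: (-15 - 2 + 2 + 18 + 2)·sqrt(26) = 5*sqrt(26)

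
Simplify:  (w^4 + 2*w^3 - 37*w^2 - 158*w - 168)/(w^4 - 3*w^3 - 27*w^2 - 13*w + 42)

(w + 4)/(w - 1)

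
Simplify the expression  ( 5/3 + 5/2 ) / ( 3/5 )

Numerator: 5/3 + 5/2 = 25/6
Denominator: 3/5 = 3/5
Divide: (25/6) · (5/3) = 125/18

125/18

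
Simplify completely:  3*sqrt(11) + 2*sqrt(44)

7*sqrt(11)

3*sqrt(11) = 3*sqrt(11); 2*sqrt(44) = 4*sqrt(11)
Combine: (3 + 4)·sqrt(11) = 7*sqrt(11)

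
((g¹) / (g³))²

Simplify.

Inside the bracket: (g^-2)
Raise to the power 2: (g^-4)

g^(-4)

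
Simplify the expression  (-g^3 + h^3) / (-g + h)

g^2 + g*h + h^2

Factor as (a-b)(a^2+ab+b^2) with a=h, b=g.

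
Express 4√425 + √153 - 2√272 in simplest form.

4√425 = 20*√17; √153 = 3*√17; 2√272 = 8*√17
Combine: (20 + 3 - 8)·√17 = 15*√17

15*√17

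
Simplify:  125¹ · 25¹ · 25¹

5^7

125¹ = 5^3; 25¹ = 5^2; 25¹ = 5^2
Combine exponents: 5^7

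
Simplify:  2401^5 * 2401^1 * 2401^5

2401^5 = 7^20; 2401^1 = 7^4; 2401^5 = 7^20
Combine exponents: 7^44

7^44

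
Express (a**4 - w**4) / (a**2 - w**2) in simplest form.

a**4 - w**4 factors as -(-a + w)*(a + w)*(a**2 + w**2).

a**2 + w**2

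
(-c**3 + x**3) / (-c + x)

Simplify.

Apply the difference-of-cubes factorisation and cancel (-c + x).

c**2 + c*x + x**2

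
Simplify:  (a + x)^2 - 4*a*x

(a - x)^2

After expansion: a^2 - 2*a*x + x^2 — a perfect-square trinomial.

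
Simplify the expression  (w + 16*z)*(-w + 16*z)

-w^2 + 256*z^2

Difference of squares with P = 16*z, Q = w.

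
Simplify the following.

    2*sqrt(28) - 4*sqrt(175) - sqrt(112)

-20*sqrt(7)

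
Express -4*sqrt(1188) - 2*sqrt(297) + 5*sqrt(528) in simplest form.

-10*sqrt(33)

4*sqrt(1188) = 24*sqrt(33); 2*sqrt(297) = 6*sqrt(33); 5*sqrt(528) = 20*sqrt(33)
Combine: (-24 - 6 + 20)·sqrt(33) = -10*sqrt(33)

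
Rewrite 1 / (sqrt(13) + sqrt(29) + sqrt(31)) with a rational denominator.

(-2*sqrt(11687) + 11*sqrt(31) + 15*sqrt(29) + 47*sqrt(13))/1387

Group as (sqrt(29) + sqrt(31)) + sqrt(13); multiply by (sqrt(29) + sqrt(31)) - sqrt(13), then rationalise the remaining surd.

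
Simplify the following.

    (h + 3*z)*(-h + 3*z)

Difference of squares with P = 3*z, Q = h.

-h^2 + 9*z^2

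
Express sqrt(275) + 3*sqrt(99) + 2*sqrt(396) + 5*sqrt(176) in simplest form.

sqrt(275) = 5*sqrt(11); 3*sqrt(99) = 9*sqrt(11); 2*sqrt(396) = 12*sqrt(11); 5*sqrt(176) = 20*sqrt(11)
Combine: (5 + 9 + 12 + 20)·sqrt(11) = 46*sqrt(11)

46*sqrt(11)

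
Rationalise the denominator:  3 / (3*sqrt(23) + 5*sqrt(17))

Multiply numerator and denominator by -3*sqrt(23) + 5*sqrt(17).
Denominator becomes 218; numerator becomes -9*sqrt(23) + 15*sqrt(17).

(-9*sqrt(23) + 15*sqrt(17))/218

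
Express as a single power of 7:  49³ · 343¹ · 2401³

49³ = 7^6; 343¹ = 7^3; 2401³ = 7^12
Combine exponents: 7^21

7^21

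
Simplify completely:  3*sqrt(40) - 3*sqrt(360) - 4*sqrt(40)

3*sqrt(40) = 6*sqrt(10); 3*sqrt(360) = 18*sqrt(10); 4*sqrt(40) = 8*sqrt(10)
Combine: (6 - 18 - 8)·sqrt(10) = -20*sqrt(10)

-20*sqrt(10)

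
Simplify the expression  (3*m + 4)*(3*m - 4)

9*m^2 - 16

Product of conjugates: (P+Q)(P-Q) = P^2 - Q^2.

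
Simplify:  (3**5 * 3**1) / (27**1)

3**3

3**5 = 3**5; 3**1 = 3**1; 27**1 = 3**3
Combine exponents: 3**3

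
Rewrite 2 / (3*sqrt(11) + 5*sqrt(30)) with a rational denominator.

(-6*sqrt(11) + 10*sqrt(30))/651

Multiply numerator and denominator by -3*sqrt(11) + 5*sqrt(30).
Denominator becomes 651; numerator becomes -6*sqrt(11) + 10*sqrt(30).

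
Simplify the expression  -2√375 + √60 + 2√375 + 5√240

2√375 = 10*√15; √60 = 2*√15; 2√375 = 10*√15; 5√240 = 20*√15
Combine: (-10 + 2 + 10 + 20)·√15 = 22*√15

22*√15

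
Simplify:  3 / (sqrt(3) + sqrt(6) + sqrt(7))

Group as (sqrt(3) + sqrt(6)) + sqrt(7); multiply by (sqrt(3) + sqrt(6)) - sqrt(7), then rationalise the remaining surd.

(-9*sqrt(14) + 3*sqrt(7) + 6*sqrt(6) + 15*sqrt(3))/34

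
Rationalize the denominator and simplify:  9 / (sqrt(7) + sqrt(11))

Multiply numerator and denominator by -sqrt(7) + sqrt(11).
Denominator becomes 4; numerator becomes -9*sqrt(7) + 9*sqrt(11).

(-9*sqrt(7) + 9*sqrt(11))/4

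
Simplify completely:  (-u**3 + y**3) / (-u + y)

u**2 + u*y + y**2

Factor as (a-b)(a**2+ab+b**2) with a=y, b=u.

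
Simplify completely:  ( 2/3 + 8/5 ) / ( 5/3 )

34/25

Numerator: 2/3 + 8/5 = 34/15
Denominator: 5/3 = 5/3
Divide: (34/15) · (3/5) = 34/25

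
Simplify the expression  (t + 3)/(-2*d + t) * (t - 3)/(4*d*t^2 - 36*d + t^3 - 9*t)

Factor: 4*d*t^2 - 36*d + t^3 - 9*t = (t - 3)*(4*d + t)*(t + 3)
Cancel the common factors (t - 3), (t + 3).

1/(-8*d^2 + 2*d*t + t^2)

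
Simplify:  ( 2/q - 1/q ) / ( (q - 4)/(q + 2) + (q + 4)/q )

(q + 2)/(2*q^2 + 2*q + 8)

Numerator: 2/q - 1/q = 1/q
Denominator: (q - 4)/(q + 2) + (q + 4)/q = (2*q^2 + 2*q + 8)/(q^2 + 2*q)
Divide: (1/q) · ((q^2 + 2*q)/(2*q^2 + 2*q + 8)) = (q + 2)/(2*q^2 + 2*q + 8)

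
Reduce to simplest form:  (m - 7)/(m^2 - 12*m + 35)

1/(m - 5)

Factor: m^2 - 12*m + 35 = (m - 7)*(m - 5)
Cancel the common factor (m - 7).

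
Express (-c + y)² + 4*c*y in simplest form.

(c + y)²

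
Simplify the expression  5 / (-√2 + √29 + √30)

(-285*√2 + 5*√30 + 15*√29 + 20*√435)/231

Group as (√29 + √30) - √2; multiply by (√29 + √30) + √2, then rationalise the remaining surd.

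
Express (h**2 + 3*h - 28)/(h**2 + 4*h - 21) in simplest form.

(h - 4)/(h - 3)

Factor: h**2 + 3*h - 28 = (h + 7)*(h - 4);  h**2 + 4*h - 21 = (h + 7)*(h - 3)
Cancel the common factor (h + 7).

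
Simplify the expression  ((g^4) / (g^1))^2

Inside the bracket: g^3
Raise to the power 2: g^6

g^6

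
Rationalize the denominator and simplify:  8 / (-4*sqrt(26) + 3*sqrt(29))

(-32*sqrt(26) - 24*sqrt(29))/155

Multiply numerator and denominator by 3*sqrt(29) + 4*sqrt(26).
Denominator becomes -155; numerator becomes 24*sqrt(29) + 32*sqrt(26).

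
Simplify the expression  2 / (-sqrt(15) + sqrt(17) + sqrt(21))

(-46*sqrt(15) + 22*sqrt(21) + 38*sqrt(17) + 12*sqrt(595))/899

Group as (sqrt(17) + sqrt(21)) - sqrt(15); multiply by (sqrt(17) + sqrt(21)) + sqrt(15), then rationalise the remaining surd.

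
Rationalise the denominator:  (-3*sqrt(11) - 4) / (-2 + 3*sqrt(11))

(-107 - 18*sqrt(11))/95

Multiply numerator and denominator by -3*sqrt(11) - 2.
Denominator becomes -95; numerator becomes 18*sqrt(11) + 107.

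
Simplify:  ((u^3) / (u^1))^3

Inside the bracket: u^2
Raise to the power 3: u^6

u^6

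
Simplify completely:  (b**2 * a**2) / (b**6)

Quotient: (b**-4) * a**2

a**2/b**4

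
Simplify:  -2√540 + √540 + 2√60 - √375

2√540 = 12*√15; √540 = 6*√15; 2√60 = 4*√15; √375 = 5*√15
Combine: (-12 + 6 + 4 - 5)·√15 = -7*√15

-7*√15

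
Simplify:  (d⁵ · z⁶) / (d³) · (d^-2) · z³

z⁹

Quotient: d² · z⁶
Multiply by (d^-2) · z³: add exponents.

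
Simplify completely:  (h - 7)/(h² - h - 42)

1/(h + 6)

Factor: h² - h - 42 = (h + 6)·(h - 7)
Cancel the common factor (h - 7).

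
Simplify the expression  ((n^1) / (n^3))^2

Inside the bracket: (n^-2)
Raise to the power 2: (n^-4)

n^(-4)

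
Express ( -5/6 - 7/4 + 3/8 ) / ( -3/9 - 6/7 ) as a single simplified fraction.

371/200

Numerator: -5/6 - 7/4 + 3/8 = -53/24
Denominator: -3/9 - 6/7 = -25/21
Divide: (-53/24) · (-21/25) = 371/200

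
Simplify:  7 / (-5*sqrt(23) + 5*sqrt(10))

(-7*sqrt(23) - 7*sqrt(10))/65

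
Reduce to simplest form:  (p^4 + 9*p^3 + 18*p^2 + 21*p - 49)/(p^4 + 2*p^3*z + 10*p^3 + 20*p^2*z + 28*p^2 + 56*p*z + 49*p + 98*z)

Factor: p^4 + 9*p^3 + 18*p^2 + 21*p - 49 = (p + 7)*(p - 1)*(p^2 + 3*p + 7);  p^4 + 2*p^3*z + 10*p^3 + 20*p^2*z + 28*p^2 + 56*p*z + 49*p + 98*z = (p + 2*z)*(p + 7)*(p^2 + 3*p + 7)
Cancel the common factors (p^2 + 3*p + 7), (p + 7).

(p - 1)/(p + 2*z)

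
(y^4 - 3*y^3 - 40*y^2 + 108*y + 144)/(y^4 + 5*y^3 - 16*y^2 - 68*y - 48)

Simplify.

(y - 6)/(y + 2)

Factor: y^4 - 3*y^3 - 40*y^2 + 108*y + 144 = (y - 4)*(y - 6)*(y + 6)*(y + 1);  y^4 + 5*y^3 - 16*y^2 - 68*y - 48 = (y - 4)*(y + 2)*(y + 1)*(y + 6)
Cancel the common factors (y + 6), (y + 1), (y - 4).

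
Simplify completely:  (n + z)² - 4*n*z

(n - z)²

Expanding gives n² - 2*n*z + z², a perfect square.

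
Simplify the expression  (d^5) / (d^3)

Quotient: d^2

d^2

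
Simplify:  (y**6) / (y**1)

y**5

Quotient: y**5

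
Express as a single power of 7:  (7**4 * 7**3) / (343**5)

7**4 = 7**4; 7**3 = 7**3; 343**5 = 7**15
Combine exponents: 7**(-8)

7**(-8)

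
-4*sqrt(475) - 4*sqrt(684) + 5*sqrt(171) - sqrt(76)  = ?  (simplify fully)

-31*sqrt(19)

4*sqrt(475) = 20*sqrt(19); 4*sqrt(684) = 24*sqrt(19); 5*sqrt(171) = 15*sqrt(19); sqrt(76) = 2*sqrt(19)
Combine: (-20 - 24 + 15 - 2)·sqrt(19) = -31*sqrt(19)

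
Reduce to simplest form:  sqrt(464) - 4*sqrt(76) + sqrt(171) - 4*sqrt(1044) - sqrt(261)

-23*sqrt(29) - 5*sqrt(19)

sqrt(464) = 4*sqrt(29); 4*sqrt(76) = 8*sqrt(19); sqrt(171) = 3*sqrt(19); 4*sqrt(1044) = 24*sqrt(29); sqrt(261) = 3*sqrt(29)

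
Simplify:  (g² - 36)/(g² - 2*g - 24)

(g + 6)/(g + 4)

Factor: g² - 36 = (g + 6)·(g - 6);  g² - 2*g - 24 = (g - 6)·(g + 4)
Cancel the common factor (g - 6).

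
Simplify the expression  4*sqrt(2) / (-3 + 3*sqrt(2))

(4*sqrt(2) + 8)/3

Multiply numerator and denominator by -3*sqrt(2) - 3.
Denominator becomes -9; numerator becomes -24 - 12*sqrt(2).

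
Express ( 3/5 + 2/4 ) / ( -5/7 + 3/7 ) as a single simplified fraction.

Numerator: 3/5 + 2/4 = 11/10
Denominator: -5/7 + 3/7 = -2/7
Divide: (11/10) · (-7/2) = -77/20

-77/20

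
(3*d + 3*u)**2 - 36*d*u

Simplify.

Expanding gives 9*d**2 - 18*d*u + 9*u**2, a perfect square.

9*(d - u)**2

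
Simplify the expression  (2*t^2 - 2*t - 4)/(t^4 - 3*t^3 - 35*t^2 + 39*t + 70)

2/(t^2 - 2*t - 35)

Factor: 2*t^2 - 2*t - 4 = 2*(t - 2)*(t + 1);  t^4 - 3*t^3 - 35*t^2 + 39*t + 70 = (t - 7)*(t - 2)*(t + 5)*(t + 1)
Cancel the common factors (t - 2), (t + 1).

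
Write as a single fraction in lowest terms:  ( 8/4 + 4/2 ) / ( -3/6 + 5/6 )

Numerator: 8/4 + 4/2 = 4
Denominator: -3/6 + 5/6 = 1/3
Divide: (4) · (3) = 12

12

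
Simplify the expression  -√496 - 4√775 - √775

√496 = 4*√31; 4√775 = 20*√31; √775 = 5*√31
Combine: (-4 - 20 - 5)·√31 = -29*√31

-29*√31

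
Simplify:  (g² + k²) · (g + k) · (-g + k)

Telescope via difference of squares: (k+g)(k-g) = -g² + k², then repeat with the next factor.

-g⁴ + k⁴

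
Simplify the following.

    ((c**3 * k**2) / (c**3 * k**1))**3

k**3

Inside the bracket: k**1
Raise to the power 3: k**3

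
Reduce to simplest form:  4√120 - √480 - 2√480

-4*√30

4√120 = 8*√30; √480 = 4*√30; 2√480 = 8*√30
Combine: (8 - 4 - 8)·√30 = -4*√30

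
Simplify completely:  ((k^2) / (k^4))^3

Inside the bracket: (k^-2)
Raise to the power 3: (k^-6)

k^(-6)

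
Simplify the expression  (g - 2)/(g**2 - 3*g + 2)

1/(g - 1)

Factor: g**2 - 3*g + 2 = (g - 1)*(g - 2)
Cancel the common factor (g - 2).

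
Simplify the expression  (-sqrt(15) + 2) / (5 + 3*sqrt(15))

Multiply numerator and denominator by -3*sqrt(15) + 5.
Denominator becomes -110; numerator becomes -11*sqrt(15) + 55.

(-5 + sqrt(15))/10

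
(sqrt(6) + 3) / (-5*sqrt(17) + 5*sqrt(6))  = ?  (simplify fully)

(-3*sqrt(17) - sqrt(102) - 3*sqrt(6) - 6)/55

Multiply numerator and denominator by 5*sqrt(6) + 5*sqrt(17).
Denominator becomes -275; numerator becomes 30 + 15*sqrt(6) + 5*sqrt(102) + 15*sqrt(17).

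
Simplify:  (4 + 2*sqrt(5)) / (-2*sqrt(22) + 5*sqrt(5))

Multiply numerator and denominator by 2*sqrt(22) + 5*sqrt(5).
Denominator becomes 37; numerator becomes 8*sqrt(22) + 4*sqrt(110) + 20*sqrt(5) + 50.

(8*sqrt(22) + 4*sqrt(110) + 20*sqrt(5) + 50)/37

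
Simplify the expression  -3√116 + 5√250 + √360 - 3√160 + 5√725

3√116 = 6*√29; 5√250 = 25*√10; √360 = 6*√10; 3√160 = 12*√10; 5√725 = 25*√29

19*√10 + 19*√29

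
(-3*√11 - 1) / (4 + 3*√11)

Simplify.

(-95 + 9*√11)/83

Multiply numerator and denominator by -3*√11 + 4.
Denominator becomes -83; numerator becomes -9*√11 + 95.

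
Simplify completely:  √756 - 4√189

√756 = 6*√21; 4√189 = 12*√21
Combine: (6 - 12)·√21 = -6*√21

-6*√21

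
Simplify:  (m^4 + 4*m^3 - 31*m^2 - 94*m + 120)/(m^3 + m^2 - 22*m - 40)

Factor: m^4 + 4*m^3 - 31*m^2 - 94*m + 120 = (m + 6)*(m - 5)*(m - 1)*(m + 4);  m^3 + m^2 - 22*m - 40 = (m + 2)*(m + 4)*(m - 5)
Cancel the common factors (m - 5), (m + 4).

(m^2 + 5*m - 6)/(m + 2)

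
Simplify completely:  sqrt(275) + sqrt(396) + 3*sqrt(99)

20*sqrt(11)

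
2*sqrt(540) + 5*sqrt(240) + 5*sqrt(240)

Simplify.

2*sqrt(540) = 12*sqrt(15); 5*sqrt(240) = 20*sqrt(15); 5*sqrt(240) = 20*sqrt(15)
Combine: (12 + 20 + 20)·sqrt(15) = 52*sqrt(15)

52*sqrt(15)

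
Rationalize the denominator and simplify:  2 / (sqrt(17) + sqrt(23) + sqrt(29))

Group as (sqrt(17) + sqrt(23)) + sqrt(29); multiply by (sqrt(17) + sqrt(23)) - sqrt(29), then rationalise the remaining surd.

(-4*sqrt(11339) + 22*sqrt(29) + 46*sqrt(23) + 70*sqrt(17))/1443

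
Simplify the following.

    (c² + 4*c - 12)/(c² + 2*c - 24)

(c - 2)/(c - 4)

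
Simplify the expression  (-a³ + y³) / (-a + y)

a² + a*y + y²

Apply the difference-of-cubes factorisation and cancel (-a + y).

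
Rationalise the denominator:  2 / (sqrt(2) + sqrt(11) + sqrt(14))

(-8*sqrt(77) - 2*sqrt(14) + 10*sqrt(11) + 46*sqrt(2))/87

Group as (sqrt(2) + sqrt(11)) + sqrt(14); multiply by (sqrt(2) + sqrt(11)) - sqrt(14), then rationalise the remaining surd.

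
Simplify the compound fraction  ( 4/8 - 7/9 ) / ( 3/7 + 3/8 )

-28/81

Numerator: 4/8 - 7/9 = -5/18
Denominator: 3/7 + 3/8 = 45/56
Divide: (-5/18) · (56/45) = -28/81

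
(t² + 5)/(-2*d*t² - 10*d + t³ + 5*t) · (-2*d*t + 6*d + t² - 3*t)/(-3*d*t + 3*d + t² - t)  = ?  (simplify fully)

Factor: -2*d*t² - 10*d + t³ + 5*t = (t² + 5)·(-2*d + t);  -2*d*t + 6*d + t² - 3*t = (-2*d + t)·(t - 3);  -3*d*t + 3*d + t² - t = (-3*d + t)·(t - 1)
Cancel the common factors (t² + 5), (-2*d + t).

(t - 3)/(-3*d*t + 3*d + t² - t)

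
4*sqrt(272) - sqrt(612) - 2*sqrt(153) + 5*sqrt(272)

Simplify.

24*sqrt(17)

4*sqrt(272) = 16*sqrt(17); sqrt(612) = 6*sqrt(17); 2*sqrt(153) = 6*sqrt(17); 5*sqrt(272) = 20*sqrt(17)
Combine: (16 - 6 - 6 + 20)·sqrt(17) = 24*sqrt(17)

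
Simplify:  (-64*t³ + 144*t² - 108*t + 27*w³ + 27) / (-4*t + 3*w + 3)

16*t² + 12*t*w - 24*t + 9*w² - 9*w + 9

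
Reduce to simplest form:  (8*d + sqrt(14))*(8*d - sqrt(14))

Product of conjugates: (P+Q)(P-Q) = P^2 - Q^2.

64*d^2 - 14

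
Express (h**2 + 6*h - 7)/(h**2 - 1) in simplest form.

(h + 7)/(h + 1)

Factor: h**2 + 6*h - 7 = (h + 7)*(h - 1);  h**2 - 1 = (h - 1)*(h + 1)
Cancel the common factor (h - 1).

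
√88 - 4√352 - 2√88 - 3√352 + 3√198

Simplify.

√88 = 2*√22; 4√352 = 16*√22; 2√88 = 4*√22; 3√352 = 12*√22; 3√198 = 9*√22
Combine: (2 - 16 - 4 - 12 + 9)·√22 = -21*√22

-21*√22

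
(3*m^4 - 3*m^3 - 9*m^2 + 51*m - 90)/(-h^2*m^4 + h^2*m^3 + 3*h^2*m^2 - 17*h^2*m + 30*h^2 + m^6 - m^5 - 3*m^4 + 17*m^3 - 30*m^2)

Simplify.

-3/(h^2 - m^2)

Factor: 3*m^4 - 3*m^3 - 9*m^2 + 51*m - 90 = 3*(m^2 - 2*m + 5)*(m - 2)*(m + 3);  -h^2*m^4 + h^2*m^3 + 3*h^2*m^2 - 17*h^2*m + 30*h^2 + m^6 - m^5 - 3*m^4 + 17*m^3 - 30*m^2 = (h + m)*(m + 3)*(m - 2)*(m^2 - 2*m + 5)*(-h + m)
Cancel the common factors (m^2 - 2*m + 5), (m + 3), (m - 2).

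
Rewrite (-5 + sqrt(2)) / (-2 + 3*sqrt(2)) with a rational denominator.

(-13*sqrt(2) - 4)/14

Multiply numerator and denominator by -3*sqrt(2) - 2.
Denominator becomes -14; numerator becomes 4 + 13*sqrt(2).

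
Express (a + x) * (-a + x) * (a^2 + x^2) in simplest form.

-a^4 + x^4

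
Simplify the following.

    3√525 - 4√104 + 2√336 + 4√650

12*√26 + 23*√21

3√525 = 15*√21; 4√104 = 8*√26; 2√336 = 8*√21; 4√650 = 20*√26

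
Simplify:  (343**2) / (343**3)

7**(-3)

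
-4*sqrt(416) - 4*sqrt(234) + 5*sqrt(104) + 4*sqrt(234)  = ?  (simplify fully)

-6*sqrt(26)

4*sqrt(416) = 16*sqrt(26); 4*sqrt(234) = 12*sqrt(26); 5*sqrt(104) = 10*sqrt(26); 4*sqrt(234) = 12*sqrt(26)
Combine: (-16 - 12 + 10 + 12)·sqrt(26) = -6*sqrt(26)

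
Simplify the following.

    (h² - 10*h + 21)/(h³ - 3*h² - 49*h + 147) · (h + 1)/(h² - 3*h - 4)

1/(h² + 3*h - 28)

Factor: h² - 10*h + 21 = (h - 7)·(h - 3);  h³ - 3*h² - 49*h + 147 = (h - 3)·(h - 7)·(h + 7);  h² - 3*h - 4 = (h + 1)·(h - 4)
Cancel the common factors (h - 3), (h - 7), (h + 1).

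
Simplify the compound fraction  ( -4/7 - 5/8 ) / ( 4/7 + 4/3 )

-201/320

Numerator: -4/7 - 5/8 = -67/56
Denominator: 4/7 + 4/3 = 40/21
Divide: (-67/56) · (21/40) = -201/320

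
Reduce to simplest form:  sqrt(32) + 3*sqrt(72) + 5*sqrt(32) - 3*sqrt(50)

27*sqrt(2)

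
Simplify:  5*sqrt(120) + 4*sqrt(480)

5*sqrt(120) = 10*sqrt(30); 4*sqrt(480) = 16*sqrt(30)
Combine: (10 + 16)·sqrt(30) = 26*sqrt(30)

26*sqrt(30)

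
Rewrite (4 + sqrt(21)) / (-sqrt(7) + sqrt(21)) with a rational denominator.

(4*sqrt(7) + 7*sqrt(3) + 4*sqrt(21) + 21)/14

Multiply numerator and denominator by sqrt(7) + sqrt(21).
Denominator becomes 14; numerator becomes 4*sqrt(7) + 7*sqrt(3) + 4*sqrt(21) + 21.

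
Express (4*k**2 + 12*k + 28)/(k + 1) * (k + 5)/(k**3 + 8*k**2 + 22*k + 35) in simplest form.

4/(k + 1)

Factor: 4*k**2 + 12*k + 28 = 4*(k**2 + 3*k + 7);  k**3 + 8*k**2 + 22*k + 35 = (k + 5)*(k**2 + 3*k + 7)
Cancel the common factors (k**2 + 3*k + 7), (k + 5).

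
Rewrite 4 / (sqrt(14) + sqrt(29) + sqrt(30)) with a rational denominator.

Group as (sqrt(29) + sqrt(30)) + sqrt(14); multiply by (sqrt(29) + sqrt(30)) - sqrt(14), then rationalise the remaining surd.

(-16*sqrt(3045) + 52*sqrt(30) + 60*sqrt(29) + 180*sqrt(14))/1455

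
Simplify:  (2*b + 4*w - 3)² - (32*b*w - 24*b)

(2*b - 4*w + 3)²

After expansion: 4*b² - 16*b*w + 12*b + 16*w² - 24*w + 9 — a perfect-square trinomial.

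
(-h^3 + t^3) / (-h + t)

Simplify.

Apply the difference-of-cubes factorisation and cancel (-h + t).

h^2 + h*t + t^2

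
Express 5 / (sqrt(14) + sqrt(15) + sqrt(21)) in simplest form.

Group as (sqrt(15) + sqrt(21)) + sqrt(14); multiply by (sqrt(15) + sqrt(21)) - sqrt(14), then rationalise the remaining surd.

(-105*sqrt(10) + 20*sqrt(21) + 50*sqrt(15) + 55*sqrt(14))/388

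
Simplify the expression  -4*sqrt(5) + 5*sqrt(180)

26*sqrt(5)

4*sqrt(5) = 4*sqrt(5); 5*sqrt(180) = 30*sqrt(5)
Combine: (-4 + 30)·sqrt(5) = 26*sqrt(5)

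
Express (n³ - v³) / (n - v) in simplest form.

Apply the difference-of-cubes factorisation and cancel (n - v).

n² + n*v + v²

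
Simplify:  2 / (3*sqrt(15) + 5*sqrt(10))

(-6*sqrt(15) + 10*sqrt(10))/115

Multiply numerator and denominator by -5*sqrt(10) + 3*sqrt(15).
Denominator becomes -115; numerator becomes -10*sqrt(10) + 6*sqrt(15).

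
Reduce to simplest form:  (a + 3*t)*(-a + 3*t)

-a^2 + 9*t^2

Product of conjugates: (P+Q)(P-Q) = P^2 - Q^2.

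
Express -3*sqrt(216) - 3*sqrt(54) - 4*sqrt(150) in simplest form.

-47*sqrt(6)

3*sqrt(216) = 18*sqrt(6); 3*sqrt(54) = 9*sqrt(6); 4*sqrt(150) = 20*sqrt(6)
Combine: (-18 - 9 - 20)·sqrt(6) = -47*sqrt(6)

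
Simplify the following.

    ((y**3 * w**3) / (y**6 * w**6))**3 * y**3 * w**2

Inside the bracket: (y**-3) * (w**-3)
Raise to the power 3: (y**-9) * (w**-9)
Multiply by y**3 * w**2: add exponents.

1/(w**7*y**6)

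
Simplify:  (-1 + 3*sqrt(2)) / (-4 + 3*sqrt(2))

(9*sqrt(2) + 14)/2

Multiply numerator and denominator by -3*sqrt(2) - 4.
Denominator becomes -2; numerator becomes -14 - 9*sqrt(2).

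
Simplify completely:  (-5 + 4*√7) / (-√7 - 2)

(-38 + 13*√7)/3

Multiply numerator and denominator by -2 + √7.
Denominator becomes -3; numerator becomes -13*√7 + 38.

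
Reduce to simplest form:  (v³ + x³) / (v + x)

v² - v*x + x²

Apply the sum-of-cubes factorisation and cancel (v + x).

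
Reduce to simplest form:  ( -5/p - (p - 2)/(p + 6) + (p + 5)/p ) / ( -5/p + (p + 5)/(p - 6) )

Numerator: -5/p - (p - 2)/(p + 6) + (p + 5)/p = 8/(p + 6)
Denominator: -5/p + (p + 5)/(p - 6) = (p² + 30)/(p² - 6*p)
Divide: (8/(p + 6)) · ((p² - 6*p)/(p² + 30)) = (8*p² - 48*p)/(p³ + 6*p² + 30*p + 180)

(8*p² - 48*p)/(p³ + 6*p² + 30*p + 180)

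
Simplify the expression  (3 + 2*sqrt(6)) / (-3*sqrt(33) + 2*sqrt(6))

Multiply numerator and denominator by 2*sqrt(6) + 3*sqrt(33).
Denominator becomes -273; numerator becomes 6*sqrt(6) + 24 + 9*sqrt(33) + 18*sqrt(22).

(-6*sqrt(22) - 3*sqrt(33) - 8 - 2*sqrt(6))/91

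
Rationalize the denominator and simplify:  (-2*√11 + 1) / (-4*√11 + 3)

Multiply numerator and denominator by 3 + 4*√11.
Denominator becomes -167; numerator becomes -85 - 2*√11.

(2*√11 + 85)/167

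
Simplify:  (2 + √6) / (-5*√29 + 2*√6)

Multiply numerator and denominator by 2*√6 + 5*√29.
Denominator becomes -701; numerator becomes 4*√6 + 12 + 10*√29 + 5*√174.

(-5*√174 - 10*√29 - 12 - 4*√6)/701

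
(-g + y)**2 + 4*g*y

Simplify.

Expand the square and combine the 4*g*y term.

(g + y)**2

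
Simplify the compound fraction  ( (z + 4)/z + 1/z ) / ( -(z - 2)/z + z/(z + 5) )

(-z² - 10*z - 25)/(3*z - 10)

Numerator: (z + 4)/z + 1/z = (z + 5)/z
Denominator: -(z - 2)/z + z/(z + 5) = (-3*z + 10)/(z² + 5*z)
Divide: ((z + 5)/z) · ((z² + 5*z)/(-3*z + 10)) = (-z² - 10*z - 25)/(3*z - 10)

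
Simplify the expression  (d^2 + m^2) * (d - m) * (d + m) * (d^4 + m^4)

d^8 - m^8

Telescope via difference of squares: (d+m)(d-m) = d^2 - m^2, then repeat with the next factor.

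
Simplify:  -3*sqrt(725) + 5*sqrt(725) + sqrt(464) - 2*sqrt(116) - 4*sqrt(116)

2*sqrt(29)

3*sqrt(725) = 15*sqrt(29); 5*sqrt(725) = 25*sqrt(29); sqrt(464) = 4*sqrt(29); 2*sqrt(116) = 4*sqrt(29); 4*sqrt(116) = 8*sqrt(29)
Combine: (-15 + 25 + 4 - 4 - 8)·sqrt(29) = 2*sqrt(29)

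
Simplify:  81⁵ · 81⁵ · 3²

3^42

81⁵ = 3^20; 81⁵ = 3^20; 3² = 3^2
Combine exponents: 3^42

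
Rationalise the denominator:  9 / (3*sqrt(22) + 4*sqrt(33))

Multiply numerator and denominator by -4*sqrt(33) + 3*sqrt(22).
Denominator becomes -330; numerator becomes -36*sqrt(33) + 27*sqrt(22).

(-9*sqrt(22) + 12*sqrt(33))/110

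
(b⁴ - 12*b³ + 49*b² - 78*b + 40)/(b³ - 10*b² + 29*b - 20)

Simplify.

b - 2

Factor: b⁴ - 12*b³ + 49*b² - 78*b + 40 = (b - 4)·(b - 1)·(b - 5)·(b - 2);  b³ - 10*b² + 29*b - 20 = (b - 5)·(b - 1)·(b - 4)
Cancel the common factors (b - 4), (b - 1), (b - 5).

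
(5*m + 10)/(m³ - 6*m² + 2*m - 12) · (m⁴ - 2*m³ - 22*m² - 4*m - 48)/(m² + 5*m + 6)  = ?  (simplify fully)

Factor: 5*m + 10 = 5·(m + 2);  m³ - 6*m² + 2*m - 12 = (m - 6)·(m² + 2);  m⁴ - 2*m³ - 22*m² - 4*m - 48 = (m + 4)·(m² + 2)·(m - 6);  m² + 5*m + 6 = (m + 2)·(m + 3)
Cancel the common factors (m² + 2), (m + 2), (m - 6).

(5*m + 20)/(m + 3)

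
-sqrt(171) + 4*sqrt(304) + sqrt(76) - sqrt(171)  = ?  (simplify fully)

sqrt(171) = 3*sqrt(19); 4*sqrt(304) = 16*sqrt(19); sqrt(76) = 2*sqrt(19); sqrt(171) = 3*sqrt(19)
Combine: (-3 + 16 + 2 - 3)·sqrt(19) = 12*sqrt(19)

12*sqrt(19)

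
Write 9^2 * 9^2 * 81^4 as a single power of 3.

9^2 = 3^4; 9^2 = 3^4; 81^4 = 3^16
Combine exponents: 3^24

3^24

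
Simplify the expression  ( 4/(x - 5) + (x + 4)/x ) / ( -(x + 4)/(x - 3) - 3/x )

(-x³ + 29*x - 60)/(x³ + 2*x² - 44*x + 45)

Numerator: 4/(x - 5) + (x + 4)/x = (x² + 3*x - 20)/(x² - 5*x)
Denominator: -(x + 4)/(x - 3) - 3/x = (-x² - 7*x + 9)/(x² - 3*x)
Divide: ((x² + 3*x - 20)/(x² - 5*x)) · ((x² - 3*x)/(-x² - 7*x + 9)) = (-x³ + 29*x - 60)/(x³ + 2*x² - 44*x + 45)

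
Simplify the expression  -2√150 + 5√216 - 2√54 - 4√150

-6*√6

2√150 = 10*√6; 5√216 = 30*√6; 2√54 = 6*√6; 4√150 = 20*√6
Combine: (-10 + 30 - 6 - 20)·√6 = -6*√6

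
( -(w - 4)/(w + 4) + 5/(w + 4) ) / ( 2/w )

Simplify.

(-w**2 + 9*w)/(2*w + 8)

Numerator: -(w - 4)/(w + 4) + 5/(w + 4) = (-w + 9)/(w + 4)
Denominator: 2/w = 2/w
Divide: ((-w + 9)/(w + 4)) · (w/2) = (-w**2 + 9*w)/(2*w + 8)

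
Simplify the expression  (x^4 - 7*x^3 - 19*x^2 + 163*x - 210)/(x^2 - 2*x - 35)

x^2 - 5*x + 6

Factor: x^4 - 7*x^3 - 19*x^2 + 163*x - 210 = (x - 7)*(x - 2)*(x + 5)*(x - 3);  x^2 - 2*x - 35 = (x - 7)*(x + 5)
Cancel the common factors (x + 5), (x - 7).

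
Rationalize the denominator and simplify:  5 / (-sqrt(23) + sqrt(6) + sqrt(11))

Group as (sqrt(6) + sqrt(11)) - sqrt(23); multiply by (sqrt(6) + sqrt(11)) + sqrt(23), then rationalise the remaining surd.

(15*sqrt(23) + 45*sqrt(11) + 70*sqrt(6) + 5*sqrt(1518))/114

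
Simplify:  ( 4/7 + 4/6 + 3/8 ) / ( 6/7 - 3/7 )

Numerator: 4/7 + 4/6 + 3/8 = 271/168
Denominator: 6/7 - 3/7 = 3/7
Divide: (271/168) · (7/3) = 271/72

271/72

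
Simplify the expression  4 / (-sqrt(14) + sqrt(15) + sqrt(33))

Group as (sqrt(15) + sqrt(33)) - sqrt(14); multiply by (sqrt(15) + sqrt(33)) + sqrt(14), then rationalise the remaining surd.

(-17*sqrt(14) - 2*sqrt(33) + 16*sqrt(15) + 3*sqrt(770))/103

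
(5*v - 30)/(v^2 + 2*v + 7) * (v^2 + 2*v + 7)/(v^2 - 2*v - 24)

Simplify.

Factor: 5*v - 30 = 5*(v - 6);  v^2 - 2*v - 24 = (v - 6)*(v + 4)
Cancel the common factors (v^2 + 2*v + 7), (v - 6).

5/(v + 4)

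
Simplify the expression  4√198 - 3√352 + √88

2*√22

4√198 = 12*√22; 3√352 = 12*√22; √88 = 2*√22
Combine: (12 - 12 + 2)·√22 = 2*√22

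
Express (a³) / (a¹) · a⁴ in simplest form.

a⁶

Quotient: a²
Multiply by a⁴: add exponents.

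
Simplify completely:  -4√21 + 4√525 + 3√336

4√21 = 4*√21; 4√525 = 20*√21; 3√336 = 12*√21
Combine: (-4 + 20 + 12)·√21 = 28*√21

28*√21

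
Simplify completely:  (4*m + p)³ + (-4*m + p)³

Binomially expand both and collect terms in p, (4*m).

2*p*(48*m² + p²)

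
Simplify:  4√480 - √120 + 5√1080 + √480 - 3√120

4√480 = 16*√30; √120 = 2*√30; 5√1080 = 30*√30; √480 = 4*√30; 3√120 = 6*√30
Combine: (16 - 2 + 30 + 4 - 6)·√30 = 42*√30

42*√30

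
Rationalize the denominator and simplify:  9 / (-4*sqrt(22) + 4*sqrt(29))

Multiply numerator and denominator by 4*sqrt(22) + 4*sqrt(29).
Denominator becomes 112; numerator becomes 36*sqrt(22) + 36*sqrt(29).

(9*sqrt(22) + 9*sqrt(29))/28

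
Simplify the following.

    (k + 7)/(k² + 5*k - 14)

Factor: k² + 5*k - 14 = (k - 2)·(k + 7)
Cancel the common factor (k + 7).

1/(k - 2)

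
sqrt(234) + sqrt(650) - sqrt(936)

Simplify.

2*sqrt(26)

sqrt(234) = 3*sqrt(26); sqrt(650) = 5*sqrt(26); sqrt(936) = 6*sqrt(26)
Combine: (3 + 5 - 6)·sqrt(26) = 2*sqrt(26)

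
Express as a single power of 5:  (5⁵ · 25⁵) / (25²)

5⁵ = 5^5; 25⁵ = 5^10; 25² = 5^4
Combine exponents: 5^11

5^11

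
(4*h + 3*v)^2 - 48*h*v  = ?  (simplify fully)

Expanding gives 16*h^2 - 24*h*v + 9*v^2, a perfect square.

(4*h - 3*v)^2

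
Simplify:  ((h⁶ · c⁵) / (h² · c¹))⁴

c^16*h^16

Inside the bracket: h⁴ · c⁴
Raise to the power 4: h^16 · c^16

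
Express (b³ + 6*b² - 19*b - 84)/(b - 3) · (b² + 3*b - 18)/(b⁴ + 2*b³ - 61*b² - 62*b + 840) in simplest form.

(b² + 9*b + 18)/(b² - b - 30)

Factor: b³ + 6*b² - 19*b - 84 = (b + 7)·(b - 4)·(b + 3);  b² + 3*b - 18 = (b - 3)·(b + 6);  b⁴ + 2*b³ - 61*b² - 62*b + 840 = (b - 4)·(b - 6)·(b + 7)·(b + 5)
Cancel the common factors (b - 4), (b - 3), (b + 7).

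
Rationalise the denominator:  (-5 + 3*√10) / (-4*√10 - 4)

(-35 + 8*√10)/36

Multiply numerator and denominator by -4 + 4*√10.
Denominator becomes -144; numerator becomes -32*√10 + 140.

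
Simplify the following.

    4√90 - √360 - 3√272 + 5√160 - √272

4√90 = 12*√10; √360 = 6*√10; 3√272 = 12*√17; 5√160 = 20*√10; √272 = 4*√17

-16*√17 + 26*√10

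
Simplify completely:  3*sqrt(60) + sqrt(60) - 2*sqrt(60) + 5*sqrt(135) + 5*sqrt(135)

34*sqrt(15)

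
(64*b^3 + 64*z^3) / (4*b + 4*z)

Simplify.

16*b^2 - 16*b*z + 16*z^2

Factor as (a+b)(a^2-ab+b^2) with a=(4*z), b=(4*b).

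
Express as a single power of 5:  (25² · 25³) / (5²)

25² = 5^4; 25³ = 5^6; 5² = 5^2
Combine exponents: 5^8

5^8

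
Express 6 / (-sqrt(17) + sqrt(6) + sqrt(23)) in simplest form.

Group as (sqrt(6) + sqrt(23)) - sqrt(17); multiply by (sqrt(6) + sqrt(23)) + sqrt(17), then rationalise the remaining surd.

(-6*sqrt(17) + 17*sqrt(6) + sqrt(2346))/34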